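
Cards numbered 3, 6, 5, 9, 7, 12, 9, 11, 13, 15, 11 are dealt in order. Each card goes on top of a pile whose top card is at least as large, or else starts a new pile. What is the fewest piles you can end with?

The minimum number of non-increasing subsequences covering a sequence equals the length of its longest strictly increasing subsequence.
LIS length is 7 (e.g. 3, 6, 7, 9, 11, 13, 15), so 7 piles are needed.

7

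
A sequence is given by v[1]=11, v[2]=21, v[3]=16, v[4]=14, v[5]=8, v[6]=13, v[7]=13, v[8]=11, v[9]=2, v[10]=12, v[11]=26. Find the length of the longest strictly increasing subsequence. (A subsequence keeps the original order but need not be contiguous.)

Let dp[i] be the length of the longest such subsequence ending at index i:
i:      1  2  3  4  5  6  7  8  9 10 11
v[i]:  11 21 16 14  8 13 13 11  2 12 26
dp:     1  2  2  2  1  2  2  2  1  3  4
Maximum dp value is 4.

4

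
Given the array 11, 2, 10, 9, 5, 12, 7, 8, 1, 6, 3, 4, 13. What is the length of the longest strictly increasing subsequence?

5

Track the smallest tail for each achievable length (strict):
11 → extends → [11]
2 → replaces 11 → [2]
10 → extends → [2, 10]
9 → replaces 10 → [2, 9]
5 → replaces 9 → [2, 5]
12 → extends → [2, 5, 12]
7 → replaces 12 → [2, 5, 7]
8 → extends → [2, 5, 7, 8]
1 → replaces 2 → [1, 5, 7, 8]
6 → replaces 7 → [1, 5, 6, 8]
3 → replaces 5 → [1, 3, 6, 8]
4 → replaces 6 → [1, 3, 4, 8]
13 → extends → [1, 3, 4, 8, 13]
Five tails, so the longest strictly increasing subsequence has length 5 (e.g. 2, 5, 7, 8, 13).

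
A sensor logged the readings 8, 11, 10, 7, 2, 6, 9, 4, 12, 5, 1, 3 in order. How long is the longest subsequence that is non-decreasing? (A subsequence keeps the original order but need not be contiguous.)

4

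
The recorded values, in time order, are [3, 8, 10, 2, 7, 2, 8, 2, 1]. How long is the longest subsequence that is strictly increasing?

3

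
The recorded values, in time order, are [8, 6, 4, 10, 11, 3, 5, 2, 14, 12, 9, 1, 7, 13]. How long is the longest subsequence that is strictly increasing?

5

Let dp[i] be the length of the longest such subsequence ending at index i:
i:      1  2  3  4  5  6  7  8  9 10 11 12 13 14
a[i]:   8  6  4 10 11  3  5  2 14 12  9  1  7 13
dp:     1  1  1  2  3  1  2  1  4  4  3  1  3  5
Maximum dp value is 5.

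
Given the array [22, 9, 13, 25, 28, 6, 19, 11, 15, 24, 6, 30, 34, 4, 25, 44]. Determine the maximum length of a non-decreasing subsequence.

Let dp[i] be the length of the longest such subsequence ending at index i:
i:      1  2  3  4  5  6  7  8  9 10 11 12 13 14 15 16
a[i]:  22  9 13 25 28  6 19 11 15 24  6 30 34  4 25 44
dp:     1  1  2  3  4  1  3  2  3  4  2  5  6  1  5  7
Maximum dp value is 7.

7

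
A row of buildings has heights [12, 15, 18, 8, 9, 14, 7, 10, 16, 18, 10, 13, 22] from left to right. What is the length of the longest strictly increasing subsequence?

6

Let dp[i] be the length of the longest such subsequence ending at index i:
i:      1  2  3  4  5  6  7  8  9 10 11 12 13
a[i]:  12 15 18  8  9 14  7 10 16 18 10 13 22
dp:     1  2  3  1  2  3  1  3  4  5  3  4  6
Maximum dp value is 6.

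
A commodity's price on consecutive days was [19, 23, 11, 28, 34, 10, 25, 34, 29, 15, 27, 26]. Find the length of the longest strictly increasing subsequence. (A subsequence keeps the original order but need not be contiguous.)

4

Let dp[i] be the length of the longest such subsequence ending at index i:
i:      1  2  3  4  5  6  7  8  9 10 11 12
a[i]:  19 23 11 28 34 10 25 34 29 15 27 26
dp:     1  2  1  3  4  1  3  4  4  2  4  4
Maximum dp value is 4.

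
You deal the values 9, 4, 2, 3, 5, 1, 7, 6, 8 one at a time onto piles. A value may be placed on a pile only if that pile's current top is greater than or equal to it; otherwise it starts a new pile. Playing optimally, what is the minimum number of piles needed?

5

Place each on the leftmost legal pile:
9 → new pile 1 (tops now [9])
4 → pile 1 (tops now [4])
2 → pile 1 (tops now [2])
3 → new pile 2 (tops now [2, 3])
5 → new pile 3 (tops now [2, 3, 5])
1 → pile 1 (tops now [1, 3, 5])
7 → new pile 4 (tops now [1, 3, 5, 7])
6 → pile 4 (tops now [1, 3, 5, 6])
8 → new pile 5 (tops now [1, 3, 5, 6, 8])
Five piles.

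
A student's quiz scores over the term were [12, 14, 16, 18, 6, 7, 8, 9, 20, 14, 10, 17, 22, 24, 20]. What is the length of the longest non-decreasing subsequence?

8

Let dp[i] be the length of the longest such subsequence ending at index i:
i:      1  2  3  4  5  6  7  8  9 10 11 12 13 14 15
a[i]:  12 14 16 18  6  7  8  9 20 14 10 17 22 24 20
dp:     1  2  3  4  1  2  3  4  5  5  5  6  7  8  7
Maximum dp value is 8.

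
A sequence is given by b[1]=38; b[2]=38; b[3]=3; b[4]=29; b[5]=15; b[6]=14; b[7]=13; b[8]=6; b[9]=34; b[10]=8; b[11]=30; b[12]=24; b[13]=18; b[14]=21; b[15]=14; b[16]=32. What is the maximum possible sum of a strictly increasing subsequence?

94

Let S[i] be the best sum of a strictly increasing subsequence ending at i:
i:      1  2  3  4  5  6  7  8  9 10 11 12 13 14 15 16
b[i]:  38 38  3 29 15 14 13  6 34  8 30 24 18 21 14 32
S:     38 38  3 32 18 17 16  9 66 17 62 42 36 57 31 94
Maximum is 94 (e.g. 3 + 29 + 30 + 32).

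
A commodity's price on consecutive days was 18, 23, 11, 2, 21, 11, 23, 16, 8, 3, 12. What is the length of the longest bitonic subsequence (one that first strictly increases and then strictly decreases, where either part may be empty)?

6

inc[i] = longest strictly increasing subsequence ending at i; dec[i] = longest strictly decreasing subsequence starting at i:
i:      1  2  3  4  5  6  7  8  9 10 11
a[i]:  18 23 11  2 21 11 23 16  8  3 12
inc:    1  2  1  1  2  2  3  3  2  2  3
dec:    4  5  3  1  4  3  4  3  2  1  1
Best peak at i=2 (value 23): inc=2, dec=5, length 2+5−1 = 6.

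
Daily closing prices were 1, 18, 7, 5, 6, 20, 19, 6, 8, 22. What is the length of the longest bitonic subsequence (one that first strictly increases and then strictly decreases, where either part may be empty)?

inc[i] = longest strictly increasing subsequence ending at i; dec[i] = longest strictly decreasing subsequence starting at i:
i:      1  2  3  4  5  6  7  8  9 10
a[i]:   1 18  7  5  6 20 19  6  8 22
inc:    1  2  2  2  3  4  4  3  4  5
dec:    1  3  2  1  1  3  2  1  1  1
Best peak at i=6 (value 20): inc=4, dec=3, length 4+3−1 = 6.

6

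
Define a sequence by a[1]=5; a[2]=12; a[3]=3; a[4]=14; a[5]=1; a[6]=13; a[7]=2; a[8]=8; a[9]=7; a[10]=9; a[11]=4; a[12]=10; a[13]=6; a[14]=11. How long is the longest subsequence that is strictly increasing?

6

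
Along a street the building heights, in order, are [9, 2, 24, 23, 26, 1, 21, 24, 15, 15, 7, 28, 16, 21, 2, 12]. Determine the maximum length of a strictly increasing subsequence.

Track the smallest tail for each achievable length (strict):
9 → extends → [9]
2 → replaces 9 → [2]
24 → extends → [2, 24]
23 → replaces 24 → [2, 23]
26 → extends → [2, 23, 26]
1 → replaces 2 → [1, 23, 26]
21 → replaces 23 → [1, 21, 26]
24 → replaces 26 → [1, 21, 24]
15 → replaces 21 → [1, 15, 24]
15 → already a tail → [1, 15, 24]
7 → replaces 15 → [1, 7, 24]
28 → extends → [1, 7, 24, 28]
16 → replaces 24 → [1, 7, 16, 28]
21 → replaces 28 → [1, 7, 16, 21]
2 → replaces 7 → [1, 2, 16, 21]
12 → replaces 16 → [1, 2, 12, 21]
Four tails, so the longest strictly increasing subsequence has length 4 (e.g. 9, 24, 26, 28).

4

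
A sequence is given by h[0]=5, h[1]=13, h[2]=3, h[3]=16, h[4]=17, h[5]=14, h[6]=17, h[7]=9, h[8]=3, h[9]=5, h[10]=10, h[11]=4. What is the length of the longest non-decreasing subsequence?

5

Track the smallest tail for each achievable length (allowing ties):
5 → extends → [5]
13 → extends → [5, 13]
3 → replaces 5 → [3, 13]
16 → extends → [3, 13, 16]
17 → extends → [3, 13, 16, 17]
14 → replaces 16 → [3, 13, 14, 17]
17 → extends → [3, 13, 14, 17, 17]
9 → replaces 13 → [3, 9, 14, 17, 17]
3 → replaces 9 → [3, 3, 14, 17, 17]
5 → replaces 14 → [3, 3, 5, 17, 17]
10 → replaces 17 → [3, 3, 5, 10, 17]
4 → replaces 5 → [3, 3, 4, 10, 17]
Five tails, so the longest non-decreasing subsequence has length 5 (e.g. 5, 13, 16, 17, 17).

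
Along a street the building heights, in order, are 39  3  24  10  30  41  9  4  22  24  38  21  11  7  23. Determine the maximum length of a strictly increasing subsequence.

5

Let dp[i] be the length of the longest such subsequence ending at index i:
i:      1  2  3  4  5  6  7  8  9 10 11 12 13 14 15
a[i]:  39  3 24 10 30 41  9  4 22 24 38 21 11  7 23
dp:     1  1  2  2  3  4  2  2  3  4  5  3  3  3  4
Maximum dp value is 5.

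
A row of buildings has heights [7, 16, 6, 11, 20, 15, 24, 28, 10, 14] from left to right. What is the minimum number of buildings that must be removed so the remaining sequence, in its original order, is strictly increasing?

Fewest deletions = n − (longest strictly increasing subsequence).
i:      1  2  3  4  5  6  7  8  9 10
a[i]:   7 16  6 11 20 15 24 28 10 14
dp:     1  2  1  2  3  3  4  5  2  3
max dp = 5, so deletions = 10 − 5 = 5.

5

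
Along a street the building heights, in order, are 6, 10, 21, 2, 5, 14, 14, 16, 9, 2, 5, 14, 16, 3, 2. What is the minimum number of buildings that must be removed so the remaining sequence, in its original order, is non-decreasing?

9

Fewest deletions = n − (longest non-decreasing subsequence).
i:      1  2  3  4  5  6  7  8  9 10 11 12 13 14 15
a[i]:   6 10 21  2  5 14 14 16  9  2  5 14 16  3  2
dp:     1  2  3  1  2  3  4  5  3  2  3  5  6  3  3
max dp = 6, so deletions = 15 − 6 = 9.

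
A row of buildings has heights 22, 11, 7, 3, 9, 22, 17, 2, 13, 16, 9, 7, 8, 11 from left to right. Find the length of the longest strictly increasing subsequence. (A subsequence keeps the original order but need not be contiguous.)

4

Track the smallest tail for each achievable length (strict):
22 → extends → [22]
11 → replaces 22 → [11]
7 → replaces 11 → [7]
3 → replaces 7 → [3]
9 → extends → [3, 9]
22 → extends → [3, 9, 22]
17 → replaces 22 → [3, 9, 17]
2 → replaces 3 → [2, 9, 17]
13 → replaces 17 → [2, 9, 13]
16 → extends → [2, 9, 13, 16]
9 → already a tail → [2, 9, 13, 16]
7 → replaces 9 → [2, 7, 13, 16]
8 → replaces 13 → [2, 7, 8, 16]
11 → replaces 16 → [2, 7, 8, 11]
Four tails, so the longest strictly increasing subsequence has length 4 (e.g. 7, 9, 13, 16).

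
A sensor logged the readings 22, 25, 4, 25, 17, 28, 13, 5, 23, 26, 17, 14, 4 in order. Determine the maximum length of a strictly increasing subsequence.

4

Track the smallest tail for each achievable length (strict):
22 → extends → [22]
25 → extends → [22, 25]
4 → replaces 22 → [4, 25]
25 → already a tail → [4, 25]
17 → replaces 25 → [4, 17]
28 → extends → [4, 17, 28]
13 → replaces 17 → [4, 13, 28]
5 → replaces 13 → [4, 5, 28]
23 → replaces 28 → [4, 5, 23]
26 → extends → [4, 5, 23, 26]
17 → replaces 23 → [4, 5, 17, 26]
14 → replaces 17 → [4, 5, 14, 26]
4 → already a tail → [4, 5, 14, 26]
Four tails, so the longest strictly increasing subsequence has length 4 (e.g. 4, 17, 23, 26).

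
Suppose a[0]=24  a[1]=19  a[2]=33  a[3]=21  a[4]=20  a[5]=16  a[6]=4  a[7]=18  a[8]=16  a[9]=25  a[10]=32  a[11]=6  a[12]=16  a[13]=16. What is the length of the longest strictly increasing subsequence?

4

Track the smallest tail for each achievable length (strict):
24 → extends → [24]
19 → replaces 24 → [19]
33 → extends → [19, 33]
21 → replaces 33 → [19, 21]
20 → replaces 21 → [19, 20]
16 → replaces 19 → [16, 20]
4 → replaces 16 → [4, 20]
18 → replaces 20 → [4, 18]
16 → replaces 18 → [4, 16]
25 → extends → [4, 16, 25]
32 → extends → [4, 16, 25, 32]
6 → replaces 16 → [4, 6, 25, 32]
16 → replaces 25 → [4, 6, 16, 32]
16 → already a tail → [4, 6, 16, 32]
Four tails, so the longest strictly increasing subsequence has length 4 (e.g. 19, 21, 25, 32).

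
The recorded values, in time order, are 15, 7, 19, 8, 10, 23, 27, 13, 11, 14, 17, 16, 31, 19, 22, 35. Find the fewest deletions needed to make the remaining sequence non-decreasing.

7

Fewest deletions = n − (longest non-decreasing subsequence).
Patience tails:
15 → extends → [15]
7 → replaces 15 → [7]
19 → extends → [7, 19]
8 → replaces 19 → [7, 8]
10 → extends → [7, 8, 10]
23 → extends → [7, 8, 10, 23]
27 → extends → [7, 8, 10, 23, 27]
13 → replaces 23 → [7, 8, 10, 13, 27]
11 → replaces 13 → [7, 8, 10, 11, 27]
14 → replaces 27 → [7, 8, 10, 11, 14]
17 → extends → [7, 8, 10, 11, 14, 17]
16 → replaces 17 → [7, 8, 10, 11, 14, 16]
31 → extends → [7, 8, 10, 11, 14, 16, 31]
19 → replaces 31 → [7, 8, 10, 11, 14, 16, 19]
22 → extends → [7, 8, 10, 11, 14, 16, 19, 22]
35 → extends → [7, 8, 10, 11, 14, 16, 19, 22, 35]
Longest non-decreasing subsequence has length 9, so deletions = 16 − 9 = 7.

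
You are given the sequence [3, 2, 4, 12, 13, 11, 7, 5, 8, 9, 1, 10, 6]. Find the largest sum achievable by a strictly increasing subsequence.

41

Let S[i] be the best sum of a strictly increasing subsequence ending at i:
i:      1  2  3  4  5  6  7  8  9 10 11 12 13
a[i]:   3  2  4 12 13 11  7  5  8  9  1 10  6
S:      3  2  7 19 32 18 14 12 22 31  1 41 18
Maximum is 41 (e.g. 3 + 4 + 7 + 8 + 9 + 10).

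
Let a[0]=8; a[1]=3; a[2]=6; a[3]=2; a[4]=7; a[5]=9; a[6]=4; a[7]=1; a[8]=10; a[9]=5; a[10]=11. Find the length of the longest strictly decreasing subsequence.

4

Negate each value so 'decreasing' becomes 'increasing', then run patience tails on the negated sequence:
-8 → extends → [-8]
-3 → extends → [-8, -3]
-6 → replaces -3 → [-8, -6]
-2 → extends → [-8, -6, -2]
-7 → replaces -6 → [-8, -7, -2]
-9 → replaces -8 → [-9, -7, -2]
-4 → replaces -2 → [-9, -7, -4]
-1 → extends → [-9, -7, -4, -1]
-10 → replaces -9 → [-10, -7, -4, -1]
-5 → replaces -4 → [-10, -7, -5, -1]
-11 → replaces -10 → [-11, -7, -5, -1]
Four tails, so the longest strictly decreasing subsequence of the original has length 4.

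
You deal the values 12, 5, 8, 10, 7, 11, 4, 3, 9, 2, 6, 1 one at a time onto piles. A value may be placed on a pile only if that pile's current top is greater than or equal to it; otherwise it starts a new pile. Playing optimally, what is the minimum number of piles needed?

Place each on the leftmost legal pile:
12 → new pile 1 (tops now [12])
5 → pile 1 (tops now [5])
8 → new pile 2 (tops now [5, 8])
10 → new pile 3 (tops now [5, 8, 10])
7 → pile 2 (tops now [5, 7, 10])
11 → new pile 4 (tops now [5, 7, 10, 11])
4 → pile 1 (tops now [4, 7, 10, 11])
3 → pile 1 (tops now [3, 7, 10, 11])
9 → pile 3 (tops now [3, 7, 9, 11])
2 → pile 1 (tops now [2, 7, 9, 11])
6 → pile 2 (tops now [2, 6, 9, 11])
1 → pile 1 (tops now [1, 6, 9, 11])
Four piles.

4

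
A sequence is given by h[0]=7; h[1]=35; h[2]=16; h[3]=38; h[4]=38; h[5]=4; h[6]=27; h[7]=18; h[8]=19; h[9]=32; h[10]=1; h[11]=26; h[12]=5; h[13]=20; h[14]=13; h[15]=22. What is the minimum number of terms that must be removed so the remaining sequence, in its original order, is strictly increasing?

Fewest deletions = n − (longest strictly increasing subsequence).
Patience tails:
7 → extends → [7]
35 → extends → [7, 35]
16 → replaces 35 → [7, 16]
38 → extends → [7, 16, 38]
38 → already a tail → [7, 16, 38]
4 → replaces 7 → [4, 16, 38]
27 → replaces 38 → [4, 16, 27]
18 → replaces 27 → [4, 16, 18]
19 → extends → [4, 16, 18, 19]
32 → extends → [4, 16, 18, 19, 32]
1 → replaces 4 → [1, 16, 18, 19, 32]
26 → replaces 32 → [1, 16, 18, 19, 26]
5 → replaces 16 → [1, 5, 18, 19, 26]
20 → replaces 26 → [1, 5, 18, 19, 20]
13 → replaces 18 → [1, 5, 13, 19, 20]
22 → extends → [1, 5, 13, 19, 20, 22]
Longest strictly increasing subsequence has length 6, so deletions = 16 − 6 = 10.

10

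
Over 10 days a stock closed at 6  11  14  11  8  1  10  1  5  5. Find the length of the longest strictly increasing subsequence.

Track the smallest tail for each achievable length (strict):
6 → extends → [6]
11 → extends → [6, 11]
14 → extends → [6, 11, 14]
11 → already a tail → [6, 11, 14]
8 → replaces 11 → [6, 8, 14]
1 → replaces 6 → [1, 8, 14]
10 → replaces 14 → [1, 8, 10]
1 → already a tail → [1, 8, 10]
5 → replaces 8 → [1, 5, 10]
5 → already a tail → [1, 5, 10]
Three tails, so the longest strictly increasing subsequence has length 3 (e.g. 6, 11, 14).

3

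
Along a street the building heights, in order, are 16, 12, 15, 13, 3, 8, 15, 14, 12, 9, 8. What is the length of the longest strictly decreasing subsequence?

6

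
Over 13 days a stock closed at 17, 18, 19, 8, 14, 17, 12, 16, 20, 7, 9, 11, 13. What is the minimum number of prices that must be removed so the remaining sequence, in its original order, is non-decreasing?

9

Fewest deletions = n − (longest non-decreasing subsequence).
Patience tails:
17 → extends → [17]
18 → extends → [17, 18]
19 → extends → [17, 18, 19]
8 → replaces 17 → [8, 18, 19]
14 → replaces 18 → [8, 14, 19]
17 → replaces 19 → [8, 14, 17]
12 → replaces 14 → [8, 12, 17]
16 → replaces 17 → [8, 12, 16]
20 → extends → [8, 12, 16, 20]
7 → replaces 8 → [7, 12, 16, 20]
9 → replaces 12 → [7, 9, 16, 20]
11 → replaces 16 → [7, 9, 11, 20]
13 → replaces 20 → [7, 9, 11, 13]
Longest non-decreasing subsequence has length 4, so deletions = 13 − 4 = 9.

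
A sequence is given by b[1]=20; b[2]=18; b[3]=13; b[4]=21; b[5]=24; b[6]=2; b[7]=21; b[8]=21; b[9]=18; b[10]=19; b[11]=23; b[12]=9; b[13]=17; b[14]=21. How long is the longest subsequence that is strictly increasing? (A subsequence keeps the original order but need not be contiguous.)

4

Track the smallest tail for each achievable length (strict):
20 → extends → [20]
18 → replaces 20 → [18]
13 → replaces 18 → [13]
21 → extends → [13, 21]
24 → extends → [13, 21, 24]
2 → replaces 13 → [2, 21, 24]
21 → already a tail → [2, 21, 24]
21 → already a tail → [2, 21, 24]
18 → replaces 21 → [2, 18, 24]
19 → replaces 24 → [2, 18, 19]
23 → extends → [2, 18, 19, 23]
9 → replaces 18 → [2, 9, 19, 23]
17 → replaces 19 → [2, 9, 17, 23]
21 → replaces 23 → [2, 9, 17, 21]
Four tails, so the longest strictly increasing subsequence has length 4 (e.g. 13, 18, 19, 23).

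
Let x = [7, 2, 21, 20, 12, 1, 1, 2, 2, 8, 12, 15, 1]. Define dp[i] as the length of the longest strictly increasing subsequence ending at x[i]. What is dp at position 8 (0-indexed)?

2

dp[i] = 1 + max{dp[j] : j<i, x[j]<x[i]} (or 1 if no such j):
i:      0  1  2  3  4  5  6  7  8  9 10 11 12
x[i]:   7  2 21 20 12  1  1  2  2  8 12 15  1
dp:     1  1  2  2  2  1  1  2  2  3  4  5  1
At index 8 the value is 2.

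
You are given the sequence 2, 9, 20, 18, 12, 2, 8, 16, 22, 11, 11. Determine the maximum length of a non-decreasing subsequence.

5

Let dp[i] be the length of the longest such subsequence ending at index i:
i:      1  2  3  4  5  6  7  8  9 10 11
a[i]:   2  9 20 18 12  2  8 16 22 11 11
dp:     1  2  3  3  3  2  3  4  5  4  5
Maximum dp value is 5.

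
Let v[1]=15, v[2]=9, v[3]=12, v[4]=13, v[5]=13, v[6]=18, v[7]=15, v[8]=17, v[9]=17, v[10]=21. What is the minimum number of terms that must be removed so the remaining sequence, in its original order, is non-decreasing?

Fewest deletions = n − (longest non-decreasing subsequence).
i:      1  2  3  4  5  6  7  8  9 10
v[i]:  15  9 12 13 13 18 15 17 17 21
dp:     1  1  2  3  4  5  5  6  7  8
max dp = 8, so deletions = 10 − 8 = 2.

2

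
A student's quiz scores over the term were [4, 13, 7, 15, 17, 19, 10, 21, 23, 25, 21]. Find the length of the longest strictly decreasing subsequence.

Negate each value so 'decreasing' becomes 'increasing', then run patience tails on the negated sequence:
-4 → extends → [-4]
-13 → replaces -4 → [-13]
-7 → extends → [-13, -7]
-15 → replaces -13 → [-15, -7]
-17 → replaces -15 → [-17, -7]
-19 → replaces -17 → [-19, -7]
-10 → replaces -7 → [-19, -10]
-21 → replaces -19 → [-21, -10]
-23 → replaces -21 → [-23, -10]
-25 → replaces -23 → [-25, -10]
-21 → replaces -10 → [-25, -21]
Two tails, so the longest strictly decreasing subsequence of the original has length 2.

2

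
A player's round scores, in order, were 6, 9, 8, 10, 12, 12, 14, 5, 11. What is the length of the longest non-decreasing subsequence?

6

Track the smallest tail for each achievable length (allowing ties):
6 → extends → [6]
9 → extends → [6, 9]
8 → replaces 9 → [6, 8]
10 → extends → [6, 8, 10]
12 → extends → [6, 8, 10, 12]
12 → extends → [6, 8, 10, 12, 12]
14 → extends → [6, 8, 10, 12, 12, 14]
5 → replaces 6 → [5, 8, 10, 12, 12, 14]
11 → replaces 12 → [5, 8, 10, 11, 12, 14]
Six tails, so the longest non-decreasing subsequence has length 6 (e.g. 6, 9, 10, 12, 12, 14).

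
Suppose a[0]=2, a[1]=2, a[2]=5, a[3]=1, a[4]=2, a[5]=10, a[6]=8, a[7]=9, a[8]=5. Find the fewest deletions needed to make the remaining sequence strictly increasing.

Fewest deletions = n − (longest strictly increasing subsequence).
i:      0  1  2  3  4  5  6  7  8
a[i]:   2  2  5  1  2 10  8  9  5
dp:     1  1  2  1  2  3  3  4  3
max dp = 4, so deletions = 9 − 4 = 5.

5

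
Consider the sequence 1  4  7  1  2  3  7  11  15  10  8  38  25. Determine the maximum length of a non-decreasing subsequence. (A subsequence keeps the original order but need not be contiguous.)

8

Track the smallest tail for each achievable length (allowing ties):
1 → extends → [1]
4 → extends → [1, 4]
7 → extends → [1, 4, 7]
1 → replaces 4 → [1, 1, 7]
2 → replaces 7 → [1, 1, 2]
3 → extends → [1, 1, 2, 3]
7 → extends → [1, 1, 2, 3, 7]
11 → extends → [1, 1, 2, 3, 7, 11]
15 → extends → [1, 1, 2, 3, 7, 11, 15]
10 → replaces 11 → [1, 1, 2, 3, 7, 10, 15]
8 → replaces 10 → [1, 1, 2, 3, 7, 8, 15]
38 → extends → [1, 1, 2, 3, 7, 8, 15, 38]
25 → replaces 38 → [1, 1, 2, 3, 7, 8, 15, 25]
Eight tails, so the longest non-decreasing subsequence has length 8 (e.g. 1, 1, 2, 3, 7, 11, 15, 38).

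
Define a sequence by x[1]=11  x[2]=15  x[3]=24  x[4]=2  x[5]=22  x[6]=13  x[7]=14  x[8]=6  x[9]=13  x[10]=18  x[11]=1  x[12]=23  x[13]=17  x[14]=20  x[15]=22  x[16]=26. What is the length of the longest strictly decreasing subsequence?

5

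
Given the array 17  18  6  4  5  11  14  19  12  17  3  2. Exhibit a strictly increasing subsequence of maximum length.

4, 5, 11, 14, 19

Patience tails give the LIS length; then backtrack through the dp parents:
17 → extends → [17]
18 → extends → [17, 18]
6 → replaces 17 → [6, 18]
4 → replaces 6 → [4, 18]
5 → replaces 18 → [4, 5]
11 → extends → [4, 5, 11]
14 → extends → [4, 5, 11, 14]
19 → extends → [4, 5, 11, 14, 19]
12 → replaces 14 → [4, 5, 11, 12, 19]
17 → replaces 19 → [4, 5, 11, 12, 17]
3 → replaces 4 → [3, 5, 11, 12, 17]
2 → replaces 3 → [2, 5, 11, 12, 17]
Length 5; one witness is 4, 5, 11, 14, 19.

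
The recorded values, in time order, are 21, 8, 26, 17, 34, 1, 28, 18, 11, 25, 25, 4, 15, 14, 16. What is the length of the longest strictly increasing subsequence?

Track the smallest tail for each achievable length (strict):
21 → extends → [21]
8 → replaces 21 → [8]
26 → extends → [8, 26]
17 → replaces 26 → [8, 17]
34 → extends → [8, 17, 34]
1 → replaces 8 → [1, 17, 34]
28 → replaces 34 → [1, 17, 28]
18 → replaces 28 → [1, 17, 18]
11 → replaces 17 → [1, 11, 18]
25 → extends → [1, 11, 18, 25]
25 → already a tail → [1, 11, 18, 25]
4 → replaces 11 → [1, 4, 18, 25]
15 → replaces 18 → [1, 4, 15, 25]
14 → replaces 15 → [1, 4, 14, 25]
16 → replaces 25 → [1, 4, 14, 16]
Four tails, so the longest strictly increasing subsequence has length 4 (e.g. 8, 17, 18, 25).

4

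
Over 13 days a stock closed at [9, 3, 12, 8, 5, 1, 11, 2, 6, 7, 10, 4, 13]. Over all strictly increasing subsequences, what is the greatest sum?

44

Let S[i] be the best sum of a strictly increasing subsequence ending at i:
i:      1  2  3  4  5  6  7  8  9 10 11 12 13
a[i]:   9  3 12  8  5  1 11  2  6  7 10  4 13
S:      9  3 21 11  8  1 22  3 14 21 31  7 44
Maximum is 44 (e.g. 3 + 5 + 6 + 7 + 10 + 13).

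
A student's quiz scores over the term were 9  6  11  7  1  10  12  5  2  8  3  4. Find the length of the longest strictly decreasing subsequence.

4

Let dp[i] be the longest strictly decreasing subsequence ending at i:
i:      1  2  3  4  5  6  7  8  9 10 11 12
a[i]:   9  6 11  7  1 10 12  5  2  8  3  4
dp:     1  2  1  2  3  2  1  3  4  3  4  4
Maximum is 4.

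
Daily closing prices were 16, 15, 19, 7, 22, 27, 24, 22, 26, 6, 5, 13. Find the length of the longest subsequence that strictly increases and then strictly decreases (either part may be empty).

8

inc[i] = longest strictly increasing subsequence ending at i; dec[i] = longest strictly decreasing subsequence starting at i:
i:      1  2  3  4  5  6  7  8  9 10 11 12
a[i]:  16 15 19  7 22 27 24 22 26  6  5 13
inc:    1  1  2  1  3  4  4  3  5  1  1  2
dec:    5  4  4  3  3  5  4  3  3  2  1  1
Best peak at i=6 (value 27): inc=4, dec=5, length 4+5−1 = 8.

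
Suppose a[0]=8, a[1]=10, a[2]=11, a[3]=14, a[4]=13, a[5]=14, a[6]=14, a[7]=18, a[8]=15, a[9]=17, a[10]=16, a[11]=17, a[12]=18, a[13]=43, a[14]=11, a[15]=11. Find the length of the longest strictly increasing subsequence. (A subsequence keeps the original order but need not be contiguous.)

Track the smallest tail for each achievable length (strict):
8 → extends → [8]
10 → extends → [8, 10]
11 → extends → [8, 10, 11]
14 → extends → [8, 10, 11, 14]
13 → replaces 14 → [8, 10, 11, 13]
14 → extends → [8, 10, 11, 13, 14]
14 → already a tail → [8, 10, 11, 13, 14]
18 → extends → [8, 10, 11, 13, 14, 18]
15 → replaces 18 → [8, 10, 11, 13, 14, 15]
17 → extends → [8, 10, 11, 13, 14, 15, 17]
16 → replaces 17 → [8, 10, 11, 13, 14, 15, 16]
17 → extends → [8, 10, 11, 13, 14, 15, 16, 17]
18 → extends → [8, 10, 11, 13, 14, 15, 16, 17, 18]
43 → extends → [8, 10, 11, 13, 14, 15, 16, 17, 18, 43]
11 → already a tail → [8, 10, 11, 13, 14, 15, 16, 17, 18, 43]
11 → already a tail → [8, 10, 11, 13, 14, 15, 16, 17, 18, 43]
Ten tails, so the longest strictly increasing subsequence has length 10 (e.g. 8, 10, 11, 13, 14, 15, 16, 17, 18, 43).

10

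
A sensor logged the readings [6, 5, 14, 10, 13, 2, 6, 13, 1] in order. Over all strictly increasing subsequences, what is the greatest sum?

Let S[i] be the best sum of a strictly increasing subsequence ending at i:
i:      1  2  3  4  5  6  7  8  9
a[i]:   6  5 14 10 13  2  6 13  1
S:      6  5 20 16 29  2 11 29  1
Maximum is 29 (e.g. 6 + 10 + 13).

29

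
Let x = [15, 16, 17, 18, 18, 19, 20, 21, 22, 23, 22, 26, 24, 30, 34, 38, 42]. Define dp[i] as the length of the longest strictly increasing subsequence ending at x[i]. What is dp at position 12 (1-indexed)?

10

dp[i] = 1 + max{dp[j] : j<i, x[j]<x[i]} (or 1 if no such j):
i:      1  2  3  4  5  6  7  8  9 10 11 12 13 14 15 16 17
x[i]:  15 16 17 18 18 19 20 21 22 23 22 26 24 30 34 38 42
dp:     1  2  3  4  4  5  6  7  8  9  8 10 10 11 12 13 14
At index 12 the value is 10.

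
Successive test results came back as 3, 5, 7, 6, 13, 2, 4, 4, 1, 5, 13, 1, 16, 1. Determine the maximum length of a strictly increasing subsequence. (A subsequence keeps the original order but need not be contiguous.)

5

Track the smallest tail for each achievable length (strict):
3 → extends → [3]
5 → extends → [3, 5]
7 → extends → [3, 5, 7]
6 → replaces 7 → [3, 5, 6]
13 → extends → [3, 5, 6, 13]
2 → replaces 3 → [2, 5, 6, 13]
4 → replaces 5 → [2, 4, 6, 13]
4 → already a tail → [2, 4, 6, 13]
1 → replaces 2 → [1, 4, 6, 13]
5 → replaces 6 → [1, 4, 5, 13]
13 → already a tail → [1, 4, 5, 13]
1 → already a tail → [1, 4, 5, 13]
16 → extends → [1, 4, 5, 13, 16]
1 → already a tail → [1, 4, 5, 13, 16]
Five tails, so the longest strictly increasing subsequence has length 5 (e.g. 3, 5, 7, 13, 16).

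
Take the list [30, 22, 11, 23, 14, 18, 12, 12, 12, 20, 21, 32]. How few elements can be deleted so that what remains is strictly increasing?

Fewest deletions = n − (longest strictly increasing subsequence).
i:      1  2  3  4  5  6  7  8  9 10 11 12
a[i]:  30 22 11 23 14 18 12 12 12 20 21 32
dp:     1  1  1  2  2  3  2  2  2  4  5  6
max dp = 6, so deletions = 12 − 6 = 6.

6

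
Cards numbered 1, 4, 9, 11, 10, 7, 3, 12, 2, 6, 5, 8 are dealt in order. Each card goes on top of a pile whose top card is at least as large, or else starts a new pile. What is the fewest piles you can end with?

5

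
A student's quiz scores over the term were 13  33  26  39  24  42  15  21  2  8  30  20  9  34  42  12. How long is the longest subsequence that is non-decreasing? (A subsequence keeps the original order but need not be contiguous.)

Track the smallest tail for each achievable length (allowing ties):
13 → extends → [13]
33 → extends → [13, 33]
26 → replaces 33 → [13, 26]
39 → extends → [13, 26, 39]
24 → replaces 26 → [13, 24, 39]
42 → extends → [13, 24, 39, 42]
15 → replaces 24 → [13, 15, 39, 42]
21 → replaces 39 → [13, 15, 21, 42]
2 → replaces 13 → [2, 15, 21, 42]
8 → replaces 15 → [2, 8, 21, 42]
30 → replaces 42 → [2, 8, 21, 30]
20 → replaces 21 → [2, 8, 20, 30]
9 → replaces 20 → [2, 8, 9, 30]
34 → extends → [2, 8, 9, 30, 34]
42 → extends → [2, 8, 9, 30, 34, 42]
12 → replaces 30 → [2, 8, 9, 12, 34, 42]
Six tails, so the longest non-decreasing subsequence has length 6 (e.g. 13, 15, 21, 30, 34, 42).

6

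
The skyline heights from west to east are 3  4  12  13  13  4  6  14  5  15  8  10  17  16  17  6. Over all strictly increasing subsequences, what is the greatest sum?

Let S[i] be the best sum of a strictly increasing subsequence ending at i:
i:      1  2  3  4  5  6  7  8  9 10 11 12 13 14 15 16
a[i]:   3  4 12 13 13  4  6 14  5 15  8 10 17 16 17  6
S:      3  7 19 32 32  7 13 46 12 61 21 31 78 77 94 18
Maximum is 94 (e.g. 3 + 4 + 12 + 13 + 14 + 15 + 16 + 17).

94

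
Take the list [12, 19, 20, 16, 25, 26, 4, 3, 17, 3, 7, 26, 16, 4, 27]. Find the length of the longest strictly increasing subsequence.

6

Track the smallest tail for each achievable length (strict):
12 → extends → [12]
19 → extends → [12, 19]
20 → extends → [12, 19, 20]
16 → replaces 19 → [12, 16, 20]
25 → extends → [12, 16, 20, 25]
26 → extends → [12, 16, 20, 25, 26]
4 → replaces 12 → [4, 16, 20, 25, 26]
3 → replaces 4 → [3, 16, 20, 25, 26]
17 → replaces 20 → [3, 16, 17, 25, 26]
3 → already a tail → [3, 16, 17, 25, 26]
7 → replaces 16 → [3, 7, 17, 25, 26]
26 → already a tail → [3, 7, 17, 25, 26]
16 → replaces 17 → [3, 7, 16, 25, 26]
4 → replaces 7 → [3, 4, 16, 25, 26]
27 → extends → [3, 4, 16, 25, 26, 27]
Six tails, so the longest strictly increasing subsequence has length 6 (e.g. 12, 19, 20, 25, 26, 27).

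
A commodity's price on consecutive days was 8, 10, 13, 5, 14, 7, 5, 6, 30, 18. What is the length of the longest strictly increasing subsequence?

5

Track the smallest tail for each achievable length (strict):
8 → extends → [8]
10 → extends → [8, 10]
13 → extends → [8, 10, 13]
5 → replaces 8 → [5, 10, 13]
14 → extends → [5, 10, 13, 14]
7 → replaces 10 → [5, 7, 13, 14]
5 → already a tail → [5, 7, 13, 14]
6 → replaces 7 → [5, 6, 13, 14]
30 → extends → [5, 6, 13, 14, 30]
18 → replaces 30 → [5, 6, 13, 14, 18]
Five tails, so the longest strictly increasing subsequence has length 5 (e.g. 8, 10, 13, 14, 30).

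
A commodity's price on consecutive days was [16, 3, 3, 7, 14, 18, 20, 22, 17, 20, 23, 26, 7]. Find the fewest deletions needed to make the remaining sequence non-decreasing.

Fewest deletions = n − (longest non-decreasing subsequence).
i:      1  2  3  4  5  6  7  8  9 10 11 12 13
a[i]:  16  3  3  7 14 18 20 22 17 20 23 26  7
dp:     1  1  2  3  4  5  6  7  5  7  8  9  4
max dp = 9, so deletions = 13 − 9 = 4.

4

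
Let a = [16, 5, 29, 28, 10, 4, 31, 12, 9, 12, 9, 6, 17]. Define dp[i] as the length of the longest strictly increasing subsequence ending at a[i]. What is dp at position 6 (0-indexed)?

3

dp[i] = 1 + max{dp[j] : j<i, a[j]<a[i]} (or 1 if no such j):
i:      0  1  2  3  4  5  6  7  8  9 10 11 12
a[i]:  16  5 29 28 10  4 31 12  9 12  9  6 17
dp:     1  1  2  2  2  1  3  3  2  3  2  2  4
At index 6 the value is 3.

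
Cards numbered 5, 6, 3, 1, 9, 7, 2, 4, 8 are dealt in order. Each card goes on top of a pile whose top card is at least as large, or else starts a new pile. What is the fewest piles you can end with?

4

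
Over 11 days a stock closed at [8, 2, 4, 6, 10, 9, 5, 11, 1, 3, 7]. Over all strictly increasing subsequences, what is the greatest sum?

Let S[i] be the best sum of a strictly increasing subsequence ending at i:
i:      1  2  3  4  5  6  7  8  9 10 11
a[i]:   8  2  4  6 10  9  5 11  1  3  7
S:      8  2  6 12 22 21 11 33  1  5 19
Maximum is 33 (e.g. 2 + 4 + 6 + 10 + 11).

33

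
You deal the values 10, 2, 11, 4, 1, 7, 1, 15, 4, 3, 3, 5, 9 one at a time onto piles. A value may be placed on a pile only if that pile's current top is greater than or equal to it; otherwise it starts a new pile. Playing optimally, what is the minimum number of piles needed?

4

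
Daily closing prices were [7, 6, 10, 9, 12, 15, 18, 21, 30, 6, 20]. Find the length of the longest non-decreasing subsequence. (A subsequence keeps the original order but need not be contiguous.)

7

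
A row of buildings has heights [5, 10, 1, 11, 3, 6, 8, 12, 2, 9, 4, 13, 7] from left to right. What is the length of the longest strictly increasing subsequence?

6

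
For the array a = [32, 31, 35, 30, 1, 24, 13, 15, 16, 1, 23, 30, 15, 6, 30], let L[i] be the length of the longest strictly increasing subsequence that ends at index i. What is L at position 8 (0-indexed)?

4

dp[i] = 1 + max{dp[j] : j<i, a[j]<a[i]} (or 1 if no such j):
i:      0  1  2  3  4  5  6  7  8  9 10 11 12 13 14
a[i]:  32 31 35 30  1 24 13 15 16  1 23 30 15  6 30
dp:     1  1  2  1  1  2  2  3  4  1  5  6  3  2  6
At index 8 the value is 4.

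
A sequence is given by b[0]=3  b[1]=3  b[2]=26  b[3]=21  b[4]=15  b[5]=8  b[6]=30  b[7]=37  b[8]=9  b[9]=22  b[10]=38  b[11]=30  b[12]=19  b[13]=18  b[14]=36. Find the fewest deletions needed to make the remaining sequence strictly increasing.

9

Fewest deletions = n − (longest strictly increasing subsequence).
Patience tails:
3 → extends → [3]
3 → already a tail → [3]
26 → extends → [3, 26]
21 → replaces 26 → [3, 21]
15 → replaces 21 → [3, 15]
8 → replaces 15 → [3, 8]
30 → extends → [3, 8, 30]
37 → extends → [3, 8, 30, 37]
9 → replaces 30 → [3, 8, 9, 37]
22 → replaces 37 → [3, 8, 9, 22]
38 → extends → [3, 8, 9, 22, 38]
30 → replaces 38 → [3, 8, 9, 22, 30]
19 → replaces 22 → [3, 8, 9, 19, 30]
18 → replaces 19 → [3, 8, 9, 18, 30]
36 → extends → [3, 8, 9, 18, 30, 36]
Longest strictly increasing subsequence has length 6, so deletions = 15 − 6 = 9.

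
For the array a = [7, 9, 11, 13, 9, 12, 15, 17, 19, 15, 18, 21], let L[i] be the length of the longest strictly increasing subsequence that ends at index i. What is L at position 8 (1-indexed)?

6

dp[i] = 1 + max{dp[j] : j<i, a[j]<a[i]} (or 1 if no such j):
i:      1  2  3  4  5  6  7  8  9 10 11 12
a[i]:   7  9 11 13  9 12 15 17 19 15 18 21
dp:     1  2  3  4  2  4  5  6  7  5  7  8
At index 8 the value is 6.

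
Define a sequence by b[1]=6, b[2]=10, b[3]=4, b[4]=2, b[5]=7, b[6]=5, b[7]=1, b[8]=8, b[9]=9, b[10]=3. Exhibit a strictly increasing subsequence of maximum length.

6, 7, 8, 9

Patience tails give the LIS length; then backtrack through the dp parents:
6 → extends → [6]
10 → extends → [6, 10]
4 → replaces 6 → [4, 10]
2 → replaces 4 → [2, 10]
7 → replaces 10 → [2, 7]
5 → replaces 7 → [2, 5]
1 → replaces 2 → [1, 5]
8 → extends → [1, 5, 8]
9 → extends → [1, 5, 8, 9]
3 → replaces 5 → [1, 3, 8, 9]
Length 4; one witness is 6, 7, 8, 9.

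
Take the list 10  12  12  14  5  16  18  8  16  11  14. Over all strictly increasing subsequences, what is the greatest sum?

70

Let S[i] be the best sum of a strictly increasing subsequence ending at i:
i:      1  2  3  4  5  6  7  8  9 10 11
a[i]:  10 12 12 14  5 16 18  8 16 11 14
S:     10 22 22 36  5 52 70 13 52 24 38
Maximum is 70 (e.g. 10 + 12 + 14 + 16 + 18).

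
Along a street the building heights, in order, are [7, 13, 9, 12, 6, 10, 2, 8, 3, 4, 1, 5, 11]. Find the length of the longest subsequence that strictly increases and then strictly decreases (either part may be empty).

inc[i] = longest strictly increasing subsequence ending at i; dec[i] = longest strictly decreasing subsequence starting at i:
i:      1  2  3  4  5  6  7  8  9 10 11 12 13
a[i]:   7 13  9 12  6 10  2  8  3  4  1  5 11
inc:    1  2  2  3  1  3  1  2  2  3  1  4  5
dec:    4  6  4  5  3  4  2  3  2  2  1  1  1
Best peak at i=2 (value 13): inc=2, dec=6, length 2+6−1 = 7.

7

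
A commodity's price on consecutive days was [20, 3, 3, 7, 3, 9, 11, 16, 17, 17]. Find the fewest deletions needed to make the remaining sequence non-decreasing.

2

Fewest deletions = n − (longest non-decreasing subsequence).
i:      1  2  3  4  5  6  7  8  9 10
a[i]:  20  3  3  7  3  9 11 16 17 17
dp:     1  1  2  3  3  4  5  6  7  8
max dp = 8, so deletions = 10 − 8 = 2.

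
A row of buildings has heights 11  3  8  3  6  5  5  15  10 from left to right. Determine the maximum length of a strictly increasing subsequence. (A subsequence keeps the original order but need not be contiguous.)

3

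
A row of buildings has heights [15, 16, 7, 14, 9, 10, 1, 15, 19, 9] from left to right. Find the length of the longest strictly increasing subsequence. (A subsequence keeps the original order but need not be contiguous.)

Track the smallest tail for each achievable length (strict):
15 → extends → [15]
16 → extends → [15, 16]
7 → replaces 15 → [7, 16]
14 → replaces 16 → [7, 14]
9 → replaces 14 → [7, 9]
10 → extends → [7, 9, 10]
1 → replaces 7 → [1, 9, 10]
15 → extends → [1, 9, 10, 15]
19 → extends → [1, 9, 10, 15, 19]
9 → already a tail → [1, 9, 10, 15, 19]
Five tails, so the longest strictly increasing subsequence has length 5 (e.g. 7, 9, 10, 15, 19).

5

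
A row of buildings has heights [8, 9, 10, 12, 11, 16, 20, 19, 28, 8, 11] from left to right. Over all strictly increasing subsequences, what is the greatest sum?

Let S[i] be the best sum of a strictly increasing subsequence ending at i:
i:       1   2   3   4   5   6   7   8   9  10  11
a[i]:    8   9  10  12  11  16  20  19  28   8  11
S:       8  17  27  39  38  55  75  74 103   8  38
Maximum is 103 (e.g. 8 + 9 + 10 + 12 + 16 + 20 + 28).

103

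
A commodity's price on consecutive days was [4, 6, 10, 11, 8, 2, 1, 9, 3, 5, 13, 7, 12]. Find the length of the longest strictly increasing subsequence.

Track the smallest tail for each achievable length (strict):
4 → extends → [4]
6 → extends → [4, 6]
10 → extends → [4, 6, 10]
11 → extends → [4, 6, 10, 11]
8 → replaces 10 → [4, 6, 8, 11]
2 → replaces 4 → [2, 6, 8, 11]
1 → replaces 2 → [1, 6, 8, 11]
9 → replaces 11 → [1, 6, 8, 9]
3 → replaces 6 → [1, 3, 8, 9]
5 → replaces 8 → [1, 3, 5, 9]
13 → extends → [1, 3, 5, 9, 13]
7 → replaces 9 → [1, 3, 5, 7, 13]
12 → replaces 13 → [1, 3, 5, 7, 12]
Five tails, so the longest strictly increasing subsequence has length 5 (e.g. 4, 6, 10, 11, 13).

5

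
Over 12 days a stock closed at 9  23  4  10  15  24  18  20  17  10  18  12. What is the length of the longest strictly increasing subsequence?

Track the smallest tail for each achievable length (strict):
9 → extends → [9]
23 → extends → [9, 23]
4 → replaces 9 → [4, 23]
10 → replaces 23 → [4, 10]
15 → extends → [4, 10, 15]
24 → extends → [4, 10, 15, 24]
18 → replaces 24 → [4, 10, 15, 18]
20 → extends → [4, 10, 15, 18, 20]
17 → replaces 18 → [4, 10, 15, 17, 20]
10 → already a tail → [4, 10, 15, 17, 20]
18 → replaces 20 → [4, 10, 15, 17, 18]
12 → replaces 15 → [4, 10, 12, 17, 18]
Five tails, so the longest strictly increasing subsequence has length 5 (e.g. 9, 10, 15, 18, 20).

5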